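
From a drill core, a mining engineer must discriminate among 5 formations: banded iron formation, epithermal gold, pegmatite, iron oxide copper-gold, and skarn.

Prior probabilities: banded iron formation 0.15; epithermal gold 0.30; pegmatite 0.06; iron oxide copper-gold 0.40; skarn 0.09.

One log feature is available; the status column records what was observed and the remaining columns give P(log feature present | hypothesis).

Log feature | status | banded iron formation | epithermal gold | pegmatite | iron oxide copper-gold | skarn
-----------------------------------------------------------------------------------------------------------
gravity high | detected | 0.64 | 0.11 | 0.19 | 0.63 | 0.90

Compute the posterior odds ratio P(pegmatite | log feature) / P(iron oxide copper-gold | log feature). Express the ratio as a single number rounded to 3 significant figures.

Posterior odds equal prior odds times the likelihood ratio; only the two competing hypotheses matter.
  pegmatite: 0.06 × 0.19 = 0.0114
  iron oxide copper-gold: 0.40 × 0.63 = 0.252
Posterior odds = 0.0114 / 0.252 ≈ 0.0452.

0.0452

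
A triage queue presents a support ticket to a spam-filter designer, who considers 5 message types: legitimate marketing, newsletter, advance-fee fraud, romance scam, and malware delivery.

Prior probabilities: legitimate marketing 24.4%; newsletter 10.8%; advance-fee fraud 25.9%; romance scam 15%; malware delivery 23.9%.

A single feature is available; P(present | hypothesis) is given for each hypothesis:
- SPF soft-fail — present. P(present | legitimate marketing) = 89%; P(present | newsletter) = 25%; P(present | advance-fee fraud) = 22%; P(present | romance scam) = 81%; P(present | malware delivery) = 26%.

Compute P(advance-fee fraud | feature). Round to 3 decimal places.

0.118

Multiply each prior by the likelihood of the feature:
  legitimate marketing: 0.244 × 0.89 = 0.21716
  newsletter: 0.108 × 0.25 = 0.027
  advance-fee fraud: 0.259 × 0.22 = 0.05698
  romance scam: 0.150 × 0.81 = 0.1215
  malware delivery: 0.239 × 0.26 = 0.06214
Marginal likelihood of the evidence = 0.48478.
P(advance-fee fraud | evidence) = 0.05698 / 0.48478 ≈ 0.118.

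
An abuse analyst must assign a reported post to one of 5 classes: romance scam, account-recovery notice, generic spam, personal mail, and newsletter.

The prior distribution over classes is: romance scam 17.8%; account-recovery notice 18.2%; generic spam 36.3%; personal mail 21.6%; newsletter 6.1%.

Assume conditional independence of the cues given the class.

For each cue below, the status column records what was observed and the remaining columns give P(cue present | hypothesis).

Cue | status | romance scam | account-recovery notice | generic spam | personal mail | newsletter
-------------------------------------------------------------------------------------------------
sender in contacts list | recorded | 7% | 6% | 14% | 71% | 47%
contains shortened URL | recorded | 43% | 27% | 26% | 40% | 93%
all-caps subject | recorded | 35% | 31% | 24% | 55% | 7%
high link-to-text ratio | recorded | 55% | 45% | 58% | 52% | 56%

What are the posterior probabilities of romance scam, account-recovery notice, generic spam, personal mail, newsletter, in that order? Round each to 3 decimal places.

For each hypothesis, the unnormalized posterior weight is prior × product of the cue likelihoods:
  romance scam: 0.178 × 0.07 × 0.43 × 0.35 × 0.55 = 0.0010314
  account-recovery notice: 0.182 × 0.06 × 0.27 × 0.31 × 0.45 = 0.0004113
  generic spam: 0.363 × 0.14 × 0.26 × 0.24 × 0.58 = 0.0018393
  personal mail: 0.216 × 0.71 × 0.40 × 0.55 × 0.52 = 0.017544
  newsletter: 0.061 × 0.47 × 0.93 × 0.07 × 0.56 = 0.0010452
Normalizing constant Z = 0.0010314 + 0.0004113 + 0.0018393 + 0.017544 + 0.0010452 = 0.021872.
P(romance scam | evidence) = 0.0010314 / 0.021872 ≈ 0.047
P(account-recovery notice | evidence) = 0.0004113 / 0.021872 ≈ 0.019
P(generic spam | evidence) = 0.0018393 / 0.021872 ≈ 0.084
P(personal mail | evidence) = 0.017544 / 0.021872 ≈ 0.802
P(newsletter | evidence) = 0.0010452 / 0.021872 ≈ 0.048

0.047, 0.019, 0.084, 0.802, 0.048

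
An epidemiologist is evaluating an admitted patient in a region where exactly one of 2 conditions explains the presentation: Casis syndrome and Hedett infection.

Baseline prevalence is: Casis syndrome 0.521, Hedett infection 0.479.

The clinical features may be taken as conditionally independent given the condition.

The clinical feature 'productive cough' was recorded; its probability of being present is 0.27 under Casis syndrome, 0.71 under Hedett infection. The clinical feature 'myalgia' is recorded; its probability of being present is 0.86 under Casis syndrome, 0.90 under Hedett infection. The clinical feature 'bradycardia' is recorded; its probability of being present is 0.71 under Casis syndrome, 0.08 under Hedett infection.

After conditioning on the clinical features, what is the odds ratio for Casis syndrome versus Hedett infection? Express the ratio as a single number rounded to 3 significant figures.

3.51

Posterior odds equal prior odds times the likelihood ratio; only the two competing hypotheses matter.
  Casis syndrome: 0.521 × 0.27 × 0.86 × 0.71 = 0.085893
  Hedett infection: 0.479 × 0.71 × 0.90 × 0.08 = 0.024486
Posterior odds = 0.085893 / 0.024486 ≈ 3.51.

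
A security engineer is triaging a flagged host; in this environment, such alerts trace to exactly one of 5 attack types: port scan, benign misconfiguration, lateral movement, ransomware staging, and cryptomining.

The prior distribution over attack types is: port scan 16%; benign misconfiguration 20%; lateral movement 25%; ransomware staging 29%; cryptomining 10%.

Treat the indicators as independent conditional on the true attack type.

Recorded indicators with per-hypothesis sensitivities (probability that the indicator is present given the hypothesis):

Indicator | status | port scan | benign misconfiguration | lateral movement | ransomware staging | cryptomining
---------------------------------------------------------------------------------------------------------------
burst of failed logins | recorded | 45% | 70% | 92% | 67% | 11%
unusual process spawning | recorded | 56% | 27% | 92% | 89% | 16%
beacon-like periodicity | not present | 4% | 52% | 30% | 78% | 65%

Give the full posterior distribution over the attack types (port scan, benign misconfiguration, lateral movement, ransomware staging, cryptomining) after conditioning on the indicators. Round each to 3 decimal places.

Multiply each prior by the joint likelihood of the indicator pattern (using 1 − P(present | H) for each absent indicator):
  port scan: 0.16 × 0.45 × 0.56 × (1 − 0.04) = 0.038707
  benign misconfiguration: 0.20 × 0.70 × 0.27 × (1 − 0.52) = 0.018144
  lateral movement: 0.25 × 0.92 × 0.92 × (1 − 0.30) = 0.14812
  ransomware staging: 0.29 × 0.67 × 0.89 × (1 − 0.78) = 0.038044
  cryptomining: 0.10 × 0.11 × 0.16 × (1 − 0.65) = 0.000616
Marginal likelihood of the evidence = 0.24363.
P(port scan | evidence) = 0.038707 / 0.24363 ≈ 0.159
P(benign misconfiguration | evidence) = 0.018144 / 0.24363 ≈ 0.074
P(lateral movement | evidence) = 0.14812 / 0.24363 ≈ 0.608
P(ransomware staging | evidence) = 0.038044 / 0.24363 ≈ 0.156
P(cryptomining | evidence) = 0.000616 / 0.24363 ≈ 0.003

0.159, 0.074, 0.608, 0.156, 0.003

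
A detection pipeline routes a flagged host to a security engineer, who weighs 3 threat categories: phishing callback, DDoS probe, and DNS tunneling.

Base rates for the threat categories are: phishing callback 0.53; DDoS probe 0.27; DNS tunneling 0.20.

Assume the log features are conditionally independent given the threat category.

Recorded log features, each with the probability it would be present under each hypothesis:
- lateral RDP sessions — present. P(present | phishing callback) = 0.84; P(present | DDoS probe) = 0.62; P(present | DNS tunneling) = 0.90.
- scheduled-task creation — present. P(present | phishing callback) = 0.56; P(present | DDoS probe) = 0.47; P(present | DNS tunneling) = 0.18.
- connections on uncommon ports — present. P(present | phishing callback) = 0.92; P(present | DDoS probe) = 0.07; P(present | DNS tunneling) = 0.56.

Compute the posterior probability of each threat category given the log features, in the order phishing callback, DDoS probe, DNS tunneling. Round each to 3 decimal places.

For each hypothesis, the unnormalized posterior weight is prior × product of the log feature likelihoods:
  phishing callback: 0.53 × 0.84 × 0.56 × 0.92 = 0.22937
  DDoS probe: 0.27 × 0.62 × 0.47 × 0.07 = 0.0055075
  DNS tunneling: 0.20 × 0.90 × 0.18 × 0.56 = 0.018144
Normalizing constant Z = 0.22937 + 0.0055075 + 0.018144 = 0.25302.
P(phishing callback | evidence) = 0.22937 / 0.25302 ≈ 0.907
P(DDoS probe | evidence) = 0.0055075 / 0.25302 ≈ 0.022
P(DNS tunneling | evidence) = 0.018144 / 0.25302 ≈ 0.072

0.907, 0.022, 0.072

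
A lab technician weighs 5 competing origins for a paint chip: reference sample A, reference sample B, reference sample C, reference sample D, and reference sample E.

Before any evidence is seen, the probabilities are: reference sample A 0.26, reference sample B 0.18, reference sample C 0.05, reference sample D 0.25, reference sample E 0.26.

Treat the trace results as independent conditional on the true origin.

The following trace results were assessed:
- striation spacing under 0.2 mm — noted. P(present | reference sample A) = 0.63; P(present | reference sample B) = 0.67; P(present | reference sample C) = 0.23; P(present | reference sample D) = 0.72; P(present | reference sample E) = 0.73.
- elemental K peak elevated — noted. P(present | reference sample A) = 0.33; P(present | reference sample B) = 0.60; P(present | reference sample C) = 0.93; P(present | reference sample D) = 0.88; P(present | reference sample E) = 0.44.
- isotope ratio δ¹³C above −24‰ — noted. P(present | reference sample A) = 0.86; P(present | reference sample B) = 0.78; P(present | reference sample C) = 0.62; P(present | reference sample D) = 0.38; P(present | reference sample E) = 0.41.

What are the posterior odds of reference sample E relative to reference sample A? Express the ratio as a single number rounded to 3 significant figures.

0.737

The normalizing constant cancels in an odds ratio, so compute prior × likelihood for the two hypotheses only:
  reference sample E: 0.26 × 0.73 × 0.44 × 0.41 = 0.03424
  reference sample A: 0.26 × 0.63 × 0.33 × 0.86 = 0.046486
Posterior odds = 0.03424 / 0.046486 ≈ 0.737.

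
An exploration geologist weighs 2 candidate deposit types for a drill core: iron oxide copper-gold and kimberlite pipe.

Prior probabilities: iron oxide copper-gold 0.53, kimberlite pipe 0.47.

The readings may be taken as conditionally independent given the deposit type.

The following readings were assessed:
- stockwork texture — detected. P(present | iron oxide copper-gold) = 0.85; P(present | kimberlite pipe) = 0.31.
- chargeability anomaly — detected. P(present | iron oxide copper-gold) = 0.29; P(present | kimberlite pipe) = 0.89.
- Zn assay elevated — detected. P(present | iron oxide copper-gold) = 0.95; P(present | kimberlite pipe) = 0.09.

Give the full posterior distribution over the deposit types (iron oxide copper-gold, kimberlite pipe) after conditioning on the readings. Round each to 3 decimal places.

0.914, 0.086

Multiply each prior by the joint likelihood of the reading pattern:
  iron oxide copper-gold: 0.53 × 0.85 × 0.29 × 0.95 = 0.12411
  kimberlite pipe: 0.47 × 0.31 × 0.89 × 0.09 = 0.011671
Normalizing constant Z = 0.12411 + 0.011671 = 0.13578.
P(iron oxide copper-gold | evidence) = 0.12411 / 0.13578 ≈ 0.914
P(kimberlite pipe | evidence) = 0.011671 / 0.13578 ≈ 0.086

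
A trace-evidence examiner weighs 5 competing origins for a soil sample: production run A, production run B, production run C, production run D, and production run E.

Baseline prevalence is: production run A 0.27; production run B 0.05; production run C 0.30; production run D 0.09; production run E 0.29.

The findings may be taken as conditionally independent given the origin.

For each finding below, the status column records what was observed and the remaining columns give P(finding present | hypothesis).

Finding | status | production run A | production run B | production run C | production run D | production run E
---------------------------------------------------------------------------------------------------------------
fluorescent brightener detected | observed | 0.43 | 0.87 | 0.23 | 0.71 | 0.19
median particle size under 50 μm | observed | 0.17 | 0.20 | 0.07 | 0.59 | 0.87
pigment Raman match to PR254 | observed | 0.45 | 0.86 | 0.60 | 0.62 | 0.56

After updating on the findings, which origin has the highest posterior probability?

production run E

Multiply each prior by the joint likelihood of the evidence pattern:
  production run A: 0.27 × 0.43 × 0.17 × 0.45 = 0.0088817
  production run B: 0.05 × 0.87 × 0.20 × 0.86 = 0.007482
  production run C: 0.30 × 0.23 × 0.07 × 0.60 = 0.002898
  production run D: 0.09 × 0.71 × 0.59 × 0.62 = 0.023375
  production run E: 0.29 × 0.19 × 0.87 × 0.56 = 0.026845
Marginal likelihood of the evidence = 0.069481.
P(production run A | evidence) ≈ 0.0088817 / 0.069481 ≈ 0.128
P(production run B | evidence) ≈ 0.007482 / 0.069481 ≈ 0.108
P(production run C | evidence) ≈ 0.002898 / 0.069481 ≈ 0.042
P(production run D | evidence) ≈ 0.023375 / 0.069481 ≈ 0.336
P(production run E | evidence) ≈ 0.026845 / 0.069481 ≈ 0.386
The largest is 0.386, so production run E is most probable.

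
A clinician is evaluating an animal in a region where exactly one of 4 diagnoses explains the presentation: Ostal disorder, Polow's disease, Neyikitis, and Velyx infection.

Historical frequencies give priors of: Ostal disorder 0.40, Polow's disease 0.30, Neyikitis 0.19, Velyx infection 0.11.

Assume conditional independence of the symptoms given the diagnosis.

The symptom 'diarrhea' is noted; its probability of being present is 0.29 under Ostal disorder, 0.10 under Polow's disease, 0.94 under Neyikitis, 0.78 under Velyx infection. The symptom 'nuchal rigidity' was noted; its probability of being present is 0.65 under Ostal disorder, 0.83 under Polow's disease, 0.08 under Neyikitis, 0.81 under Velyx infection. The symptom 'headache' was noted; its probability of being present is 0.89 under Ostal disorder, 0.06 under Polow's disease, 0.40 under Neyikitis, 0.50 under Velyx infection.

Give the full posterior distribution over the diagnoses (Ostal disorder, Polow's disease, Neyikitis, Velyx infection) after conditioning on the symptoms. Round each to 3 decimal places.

0.615, 0.014, 0.052, 0.319

For each hypothesis, the unnormalized posterior weight is prior × product of the symptom likelihoods:
  Ostal disorder: 0.40 × 0.29 × 0.65 × 0.89 = 0.067106
  Polow's disease: 0.30 × 0.10 × 0.83 × 0.06 = 0.001494
  Neyikitis: 0.19 × 0.94 × 0.08 × 0.40 = 0.0057152
  Velyx infection: 0.11 × 0.78 × 0.81 × 0.50 = 0.034749
Normalizing constant Z = 0.067106 + 0.001494 + 0.0057152 + 0.034749 = 0.10906.
P(Ostal disorder | evidence) = 0.067106 / 0.10906 ≈ 0.615
P(Polow's disease | evidence) = 0.001494 / 0.10906 ≈ 0.014
P(Neyikitis | evidence) = 0.0057152 / 0.10906 ≈ 0.052
P(Velyx infection | evidence) = 0.034749 / 0.10906 ≈ 0.319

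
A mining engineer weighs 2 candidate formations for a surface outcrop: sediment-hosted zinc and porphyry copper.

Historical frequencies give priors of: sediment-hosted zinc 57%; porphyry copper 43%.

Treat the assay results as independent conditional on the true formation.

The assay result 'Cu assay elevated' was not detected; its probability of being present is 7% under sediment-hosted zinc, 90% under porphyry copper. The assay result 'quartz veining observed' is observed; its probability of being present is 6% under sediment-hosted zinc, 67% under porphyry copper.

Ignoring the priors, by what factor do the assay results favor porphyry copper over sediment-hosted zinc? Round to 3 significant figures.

The Bayes factor is the ratio of the joint likelihoods of the assay result pattern under the two hypotheses (using 1 − P(present | H) for each absent assay result).
  porphyry copper: (1 − 0.90) × 0.67 = 0.067
  sediment-hosted zinc: (1 − 0.07) × 0.06 = 0.0558
Bayes factor = 0.067 / 0.0558 ≈ 1.20

1.20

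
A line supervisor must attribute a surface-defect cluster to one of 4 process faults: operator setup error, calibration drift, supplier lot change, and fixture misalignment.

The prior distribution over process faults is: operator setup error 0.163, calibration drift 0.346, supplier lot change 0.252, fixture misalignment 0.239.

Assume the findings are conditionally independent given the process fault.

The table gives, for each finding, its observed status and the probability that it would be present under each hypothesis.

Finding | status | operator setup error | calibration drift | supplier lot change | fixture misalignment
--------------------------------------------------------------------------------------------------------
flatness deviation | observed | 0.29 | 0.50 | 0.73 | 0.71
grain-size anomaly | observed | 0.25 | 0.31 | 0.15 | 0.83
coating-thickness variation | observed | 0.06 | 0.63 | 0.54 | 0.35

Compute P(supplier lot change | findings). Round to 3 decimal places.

Multiply each prior by the joint likelihood of the evidence pattern:
  operator setup error: 0.163 × 0.29 × 0.25 × 0.06 = 0.00070905
  calibration drift: 0.346 × 0.50 × 0.31 × 0.63 = 0.033787
  supplier lot change: 0.252 × 0.73 × 0.15 × 0.54 = 0.014901
  fixture misalignment: 0.239 × 0.71 × 0.83 × 0.35 = 0.049295
The unnormalized weights sum to 0.098692.
P(supplier lot change | evidence) = 0.014901 / 0.098692 ≈ 0.151.

0.151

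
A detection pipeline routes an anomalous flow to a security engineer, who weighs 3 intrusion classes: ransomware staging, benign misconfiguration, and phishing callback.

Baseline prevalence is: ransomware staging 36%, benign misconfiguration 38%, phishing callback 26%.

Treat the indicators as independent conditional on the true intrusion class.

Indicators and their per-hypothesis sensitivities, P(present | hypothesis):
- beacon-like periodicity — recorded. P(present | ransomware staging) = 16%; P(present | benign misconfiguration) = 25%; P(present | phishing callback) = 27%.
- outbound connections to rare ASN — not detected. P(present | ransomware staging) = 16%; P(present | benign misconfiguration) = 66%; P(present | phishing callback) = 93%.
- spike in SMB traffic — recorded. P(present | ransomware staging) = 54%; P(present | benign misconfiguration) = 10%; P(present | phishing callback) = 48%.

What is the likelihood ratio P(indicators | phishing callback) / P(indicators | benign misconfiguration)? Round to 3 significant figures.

1.07

Take the product of per-indicator likelihoods under each hypothesis (using 1 − P(present | H) for each absent indicator), then divide.
  phishing callback: 0.27 × (1 − 0.93) × 0.48 = 0.009072
  benign misconfiguration: 0.25 × (1 − 0.66) × 0.10 = 0.0085
Bayes factor = 0.009072 / 0.0085 ≈ 1.07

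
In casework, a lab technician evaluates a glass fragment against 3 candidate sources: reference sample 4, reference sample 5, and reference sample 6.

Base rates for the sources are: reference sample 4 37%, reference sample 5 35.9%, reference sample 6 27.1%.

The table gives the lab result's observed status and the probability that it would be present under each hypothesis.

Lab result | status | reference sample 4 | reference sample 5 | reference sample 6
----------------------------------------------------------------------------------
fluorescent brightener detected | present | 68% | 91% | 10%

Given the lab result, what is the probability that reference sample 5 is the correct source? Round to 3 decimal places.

0.540

By Bayes' rule, the unnormalized weight for each hypothesis is prior × likelihood:
  reference sample 4: 0.370 × 0.68 = 0.2516
  reference sample 5: 0.359 × 0.91 = 0.32669
  reference sample 6: 0.271 × 0.10 = 0.0271
Marginal likelihood of the evidence = 0.60539.
P(reference sample 5 | evidence) = 0.32669 / 0.60539 ≈ 0.540.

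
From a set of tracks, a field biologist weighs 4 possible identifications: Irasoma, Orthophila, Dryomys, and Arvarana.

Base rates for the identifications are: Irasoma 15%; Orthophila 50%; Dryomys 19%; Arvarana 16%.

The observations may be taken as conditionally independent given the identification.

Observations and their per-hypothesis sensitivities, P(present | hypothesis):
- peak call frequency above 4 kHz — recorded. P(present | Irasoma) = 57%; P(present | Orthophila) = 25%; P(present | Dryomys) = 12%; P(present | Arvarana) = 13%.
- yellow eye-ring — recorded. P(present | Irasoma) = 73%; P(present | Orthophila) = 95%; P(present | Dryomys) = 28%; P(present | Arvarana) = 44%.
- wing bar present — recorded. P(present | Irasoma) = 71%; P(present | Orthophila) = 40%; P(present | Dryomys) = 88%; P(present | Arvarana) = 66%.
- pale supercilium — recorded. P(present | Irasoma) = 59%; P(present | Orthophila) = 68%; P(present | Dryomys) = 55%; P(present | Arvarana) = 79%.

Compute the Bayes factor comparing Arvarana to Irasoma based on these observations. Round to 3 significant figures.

0.171

Take the product of per-observation likelihoods under each hypothesis, then divide.
  Arvarana: 0.13 × 0.44 × 0.66 × 0.79 = 0.029824
  Irasoma: 0.57 × 0.73 × 0.71 × 0.59 = 0.1743
Bayes factor = 0.029824 / 0.1743 ≈ 0.171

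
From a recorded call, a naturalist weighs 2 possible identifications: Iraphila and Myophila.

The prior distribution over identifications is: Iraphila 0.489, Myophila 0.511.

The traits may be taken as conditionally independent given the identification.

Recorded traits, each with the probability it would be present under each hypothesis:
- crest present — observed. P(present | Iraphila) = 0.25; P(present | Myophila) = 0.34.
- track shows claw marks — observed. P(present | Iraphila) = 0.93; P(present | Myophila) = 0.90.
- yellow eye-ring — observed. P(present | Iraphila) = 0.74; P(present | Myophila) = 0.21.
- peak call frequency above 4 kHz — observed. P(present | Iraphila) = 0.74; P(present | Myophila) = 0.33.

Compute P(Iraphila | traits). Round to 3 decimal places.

0.852

By Bayes' rule with conditional independence, the unnormalized weight for each hypothesis is prior × ∏ likelihoods:
  Iraphila: 0.489 × 0.25 × 0.93 × 0.74 × 0.74 = 0.062258
  Myophila: 0.511 × 0.34 × 0.90 × 0.21 × 0.33 = 0.010836
Normalizing constant Z = 0.062258 + 0.010836 = 0.073094.
P(Iraphila | evidence) = 0.062258 / 0.073094 ≈ 0.852.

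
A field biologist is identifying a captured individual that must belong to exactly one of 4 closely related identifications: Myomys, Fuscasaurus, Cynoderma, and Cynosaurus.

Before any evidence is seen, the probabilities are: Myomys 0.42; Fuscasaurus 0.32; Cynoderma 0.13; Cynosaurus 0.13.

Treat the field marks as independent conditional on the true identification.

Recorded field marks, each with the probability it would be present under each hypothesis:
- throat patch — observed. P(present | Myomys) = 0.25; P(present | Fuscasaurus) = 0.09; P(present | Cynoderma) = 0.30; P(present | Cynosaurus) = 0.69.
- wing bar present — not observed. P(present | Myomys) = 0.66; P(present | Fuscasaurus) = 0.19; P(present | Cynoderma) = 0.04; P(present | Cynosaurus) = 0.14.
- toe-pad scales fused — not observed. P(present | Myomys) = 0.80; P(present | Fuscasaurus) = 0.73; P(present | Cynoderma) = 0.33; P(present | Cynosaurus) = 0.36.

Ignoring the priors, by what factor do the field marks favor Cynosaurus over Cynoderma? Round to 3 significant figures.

Joint likelihood of the field mark pattern under each hypothesis (using 1 − P(present | H) for each absent field mark):
  Cynosaurus: 0.69 × (1 − 0.14) × (1 − 0.36) = 0.37978
  Cynoderma: 0.30 × (1 − 0.04) × (1 − 0.33) = 0.19296
Bayes factor = 0.37978 / 0.19296 ≈ 1.97

1.97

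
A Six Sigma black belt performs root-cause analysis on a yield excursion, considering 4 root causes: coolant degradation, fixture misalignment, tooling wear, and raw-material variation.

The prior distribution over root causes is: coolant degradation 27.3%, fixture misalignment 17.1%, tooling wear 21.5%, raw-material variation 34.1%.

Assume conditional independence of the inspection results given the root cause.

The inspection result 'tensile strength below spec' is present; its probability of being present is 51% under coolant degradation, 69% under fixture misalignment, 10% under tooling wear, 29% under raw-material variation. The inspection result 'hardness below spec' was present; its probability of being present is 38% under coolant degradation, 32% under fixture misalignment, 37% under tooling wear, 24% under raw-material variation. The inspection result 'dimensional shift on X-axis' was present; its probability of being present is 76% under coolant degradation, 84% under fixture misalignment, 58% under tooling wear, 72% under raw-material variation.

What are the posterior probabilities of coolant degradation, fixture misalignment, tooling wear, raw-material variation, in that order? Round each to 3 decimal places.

By Bayes' rule with conditional independence, the unnormalized weight for each hypothesis is prior × ∏ likelihoods:
  coolant degradation: 0.273 × 0.51 × 0.38 × 0.76 = 0.04021
  fixture misalignment: 0.171 × 0.69 × 0.32 × 0.84 = 0.031716
  tooling wear: 0.215 × 0.10 × 0.37 × 0.58 = 0.0046139
  raw-material variation: 0.341 × 0.29 × 0.24 × 0.72 = 0.017088
Marginal likelihood of the evidence = 0.093627.
P(coolant degradation | evidence) = 0.04021 / 0.093627 ≈ 0.429
P(fixture misalignment | evidence) = 0.031716 / 0.093627 ≈ 0.339
P(tooling wear | evidence) = 0.0046139 / 0.093627 ≈ 0.049
P(raw-material variation | evidence) = 0.017088 / 0.093627 ≈ 0.183

0.429, 0.339, 0.049, 0.183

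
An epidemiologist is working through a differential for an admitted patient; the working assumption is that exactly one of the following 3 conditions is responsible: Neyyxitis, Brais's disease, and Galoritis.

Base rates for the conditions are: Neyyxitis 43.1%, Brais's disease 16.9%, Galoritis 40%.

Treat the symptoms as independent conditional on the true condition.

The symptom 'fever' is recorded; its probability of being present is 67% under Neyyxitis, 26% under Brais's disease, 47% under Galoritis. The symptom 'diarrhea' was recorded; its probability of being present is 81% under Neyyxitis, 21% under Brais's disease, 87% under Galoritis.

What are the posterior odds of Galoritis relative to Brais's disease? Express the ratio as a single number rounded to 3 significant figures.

17.7

Unnormalized posterior weight (prior times the symptom likelihoods) for each of the two hypotheses:
  Galoritis: 0.400 × 0.47 × 0.87 = 0.16356
  Brais's disease: 0.169 × 0.26 × 0.21 = 0.0092274
Posterior odds = 0.16356 / 0.0092274 ≈ 17.7.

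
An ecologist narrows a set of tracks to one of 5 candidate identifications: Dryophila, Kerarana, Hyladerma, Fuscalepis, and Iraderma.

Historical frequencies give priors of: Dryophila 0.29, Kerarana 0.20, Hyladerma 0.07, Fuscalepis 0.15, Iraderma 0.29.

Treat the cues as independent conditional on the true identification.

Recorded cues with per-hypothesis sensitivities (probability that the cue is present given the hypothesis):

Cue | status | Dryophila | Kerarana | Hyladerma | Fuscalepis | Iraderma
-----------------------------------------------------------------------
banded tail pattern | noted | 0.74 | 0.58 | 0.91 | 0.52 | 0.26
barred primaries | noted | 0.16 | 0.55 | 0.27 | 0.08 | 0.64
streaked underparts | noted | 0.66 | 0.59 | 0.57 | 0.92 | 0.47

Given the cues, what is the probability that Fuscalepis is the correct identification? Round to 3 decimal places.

Multiply each prior by the joint likelihood of the cue pattern:
  Dryophila: 0.29 × 0.74 × 0.16 × 0.66 = 0.022662
  Kerarana: 0.20 × 0.58 × 0.55 × 0.59 = 0.037642
  Hyladerma: 0.07 × 0.91 × 0.27 × 0.57 = 0.0098034
  Fuscalepis: 0.15 × 0.52 × 0.08 × 0.92 = 0.0057408
  Iraderma: 0.29 × 0.26 × 0.64 × 0.47 = 0.02268
Marginal likelihood of the evidence = 0.098528.
P(Fuscalepis | evidence) = 0.0057408 / 0.098528 ≈ 0.058.

0.058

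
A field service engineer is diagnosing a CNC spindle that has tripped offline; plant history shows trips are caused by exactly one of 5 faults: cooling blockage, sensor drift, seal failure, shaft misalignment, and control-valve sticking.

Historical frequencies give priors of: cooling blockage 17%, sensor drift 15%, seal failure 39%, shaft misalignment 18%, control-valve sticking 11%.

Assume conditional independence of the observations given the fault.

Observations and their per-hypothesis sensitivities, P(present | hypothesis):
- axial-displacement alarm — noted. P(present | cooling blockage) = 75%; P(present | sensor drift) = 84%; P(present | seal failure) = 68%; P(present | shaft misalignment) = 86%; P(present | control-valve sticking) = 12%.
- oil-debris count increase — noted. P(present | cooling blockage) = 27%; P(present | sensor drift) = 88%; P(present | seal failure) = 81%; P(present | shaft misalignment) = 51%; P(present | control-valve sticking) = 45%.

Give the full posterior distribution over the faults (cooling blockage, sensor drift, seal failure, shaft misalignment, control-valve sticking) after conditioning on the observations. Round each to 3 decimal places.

0.077, 0.249, 0.483, 0.177, 0.013

Multiply each prior by the joint likelihood of the evidence pattern:
  cooling blockage: 0.17 × 0.75 × 0.27 = 0.034425
  sensor drift: 0.15 × 0.84 × 0.88 = 0.11088
  seal failure: 0.39 × 0.68 × 0.81 = 0.21481
  shaft misalignment: 0.18 × 0.86 × 0.51 = 0.078948
  control-valve sticking: 0.11 × 0.12 × 0.45 = 0.00594
Normalizing constant Z = 0.034425 + 0.11088 + 0.21481 + 0.078948 + 0.00594 = 0.44501.
P(cooling blockage | evidence) = 0.034425 / 0.44501 ≈ 0.077
P(sensor drift | evidence) = 0.11088 / 0.44501 ≈ 0.249
P(seal failure | evidence) = 0.21481 / 0.44501 ≈ 0.483
P(shaft misalignment | evidence) = 0.078948 / 0.44501 ≈ 0.177
P(control-valve sticking | evidence) = 0.00594 / 0.44501 ≈ 0.013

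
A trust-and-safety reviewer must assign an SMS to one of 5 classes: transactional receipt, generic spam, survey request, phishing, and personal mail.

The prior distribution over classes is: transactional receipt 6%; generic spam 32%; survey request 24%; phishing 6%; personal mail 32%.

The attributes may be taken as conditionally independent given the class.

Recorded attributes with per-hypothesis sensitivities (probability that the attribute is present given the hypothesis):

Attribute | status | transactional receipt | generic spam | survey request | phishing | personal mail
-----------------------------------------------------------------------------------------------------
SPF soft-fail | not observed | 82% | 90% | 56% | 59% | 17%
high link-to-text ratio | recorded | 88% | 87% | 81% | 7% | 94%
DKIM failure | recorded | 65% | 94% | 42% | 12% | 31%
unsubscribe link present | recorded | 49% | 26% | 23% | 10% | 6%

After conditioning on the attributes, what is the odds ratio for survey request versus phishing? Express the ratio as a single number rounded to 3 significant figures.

400

Posterior odds equal prior odds times the likelihood ratio; only the two competing hypotheses matter (using 1 − P(present | H) for each absent attribute).
  survey request: 0.24 × (1 − 0.56) × 0.81 × 0.42 × 0.23 = 0.0082628
  phishing: 0.06 × (1 − 0.59) × 0.07 × 0.12 × 0.10 = 2.0664e-05
Posterior odds = 0.0082628 / 2.0664e-05 ≈ 400.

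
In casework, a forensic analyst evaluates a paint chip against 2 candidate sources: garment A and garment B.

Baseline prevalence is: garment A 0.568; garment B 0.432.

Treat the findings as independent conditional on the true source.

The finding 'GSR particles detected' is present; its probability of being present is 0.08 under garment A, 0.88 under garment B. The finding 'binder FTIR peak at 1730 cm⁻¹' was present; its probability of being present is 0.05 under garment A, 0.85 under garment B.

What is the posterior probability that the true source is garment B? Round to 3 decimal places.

For each hypothesis, the unnormalized posterior weight is prior × product of the finding likelihoods:
  garment A: 0.568 × 0.08 × 0.05 = 0.002272
  garment B: 0.432 × 0.88 × 0.85 = 0.32314
Marginal likelihood of the evidence = 0.32541.
P(garment B | evidence) = 0.32314 / 0.32541 ≈ 0.993.

0.993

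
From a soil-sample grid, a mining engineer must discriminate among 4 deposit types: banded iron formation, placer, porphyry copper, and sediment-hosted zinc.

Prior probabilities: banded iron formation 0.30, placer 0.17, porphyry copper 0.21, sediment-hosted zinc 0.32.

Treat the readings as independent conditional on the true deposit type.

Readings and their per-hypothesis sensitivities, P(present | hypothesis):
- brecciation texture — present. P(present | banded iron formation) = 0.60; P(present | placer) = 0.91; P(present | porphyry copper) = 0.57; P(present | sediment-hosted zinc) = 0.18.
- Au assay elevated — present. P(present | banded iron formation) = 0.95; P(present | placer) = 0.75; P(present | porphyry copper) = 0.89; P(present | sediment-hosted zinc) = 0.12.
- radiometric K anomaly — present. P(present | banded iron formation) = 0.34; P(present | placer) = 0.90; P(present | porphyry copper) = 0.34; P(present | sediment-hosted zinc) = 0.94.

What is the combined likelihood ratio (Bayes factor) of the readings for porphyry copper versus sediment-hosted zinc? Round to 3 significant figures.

8.49

The Bayes factor is the ratio of the joint likelihoods of the reading pattern under the two hypotheses.
  porphyry copper: 0.57 × 0.89 × 0.34 = 0.17248
  sediment-hosted zinc: 0.18 × 0.12 × 0.94 = 0.020304
Bayes factor = 0.17248 / 0.020304 ≈ 8.49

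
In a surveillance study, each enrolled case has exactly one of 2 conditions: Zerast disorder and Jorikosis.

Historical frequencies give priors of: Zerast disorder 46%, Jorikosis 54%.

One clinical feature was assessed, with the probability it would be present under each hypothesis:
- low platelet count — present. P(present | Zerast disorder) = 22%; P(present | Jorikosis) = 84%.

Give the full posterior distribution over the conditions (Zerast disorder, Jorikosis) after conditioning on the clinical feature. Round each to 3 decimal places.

Multiply each prior by the likelihood of the clinical feature:
  Zerast disorder: 0.460 × 0.22 = 0.1012
  Jorikosis: 0.540 × 0.84 = 0.4536
Marginal likelihood of the evidence = 0.5548.
P(Zerast disorder | evidence) = 0.1012 / 0.5548 ≈ 0.182
P(Jorikosis | evidence) = 0.4536 / 0.5548 ≈ 0.818

0.182, 0.818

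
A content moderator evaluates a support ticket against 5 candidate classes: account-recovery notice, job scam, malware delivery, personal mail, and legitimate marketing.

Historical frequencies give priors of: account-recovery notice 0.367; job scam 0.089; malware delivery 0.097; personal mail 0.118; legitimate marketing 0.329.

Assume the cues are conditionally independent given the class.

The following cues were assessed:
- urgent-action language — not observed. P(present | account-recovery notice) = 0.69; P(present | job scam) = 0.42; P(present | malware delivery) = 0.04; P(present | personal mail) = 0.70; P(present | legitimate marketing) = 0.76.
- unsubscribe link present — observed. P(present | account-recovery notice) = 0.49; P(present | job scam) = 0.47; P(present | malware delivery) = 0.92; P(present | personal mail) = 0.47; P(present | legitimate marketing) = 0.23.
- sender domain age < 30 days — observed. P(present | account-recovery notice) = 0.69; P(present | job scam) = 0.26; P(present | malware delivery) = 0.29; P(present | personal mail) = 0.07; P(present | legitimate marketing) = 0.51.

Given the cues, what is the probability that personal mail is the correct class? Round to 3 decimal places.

For each hypothesis, the unnormalized posterior weight is prior × product of the cue likelihoods (using 1 − P(present | H) for each absent cue):
  account-recovery notice: 0.367 × (1 − 0.69) × 0.49 × 0.69 = 0.038466
  job scam: 0.089 × (1 − 0.42) × 0.47 × 0.26 = 0.006308
  malware delivery: 0.097 × (1 − 0.04) × 0.92 × 0.29 = 0.024844
  personal mail: 0.118 × (1 − 0.70) × 0.47 × 0.07 = 0.0011647
  legitimate marketing: 0.329 × (1 − 0.76) × 0.23 × 0.51 = 0.009262
The unnormalized weights sum to 0.080045.
P(personal mail | evidence) = 0.0011647 / 0.080045 ≈ 0.015.

0.015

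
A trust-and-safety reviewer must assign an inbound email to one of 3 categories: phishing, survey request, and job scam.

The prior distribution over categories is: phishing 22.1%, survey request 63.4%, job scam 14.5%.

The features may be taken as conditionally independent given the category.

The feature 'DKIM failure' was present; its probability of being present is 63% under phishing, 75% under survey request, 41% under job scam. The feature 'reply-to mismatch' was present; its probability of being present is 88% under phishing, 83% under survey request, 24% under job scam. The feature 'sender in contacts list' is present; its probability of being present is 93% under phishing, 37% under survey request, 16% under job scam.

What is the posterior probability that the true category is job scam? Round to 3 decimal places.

Multiply each prior by the joint likelihood of the feature pattern:
  phishing: 0.221 × 0.63 × 0.88 × 0.93 = 0.11395
  survey request: 0.634 × 0.75 × 0.83 × 0.37 = 0.14603
  job scam: 0.145 × 0.41 × 0.24 × 0.16 = 0.0022829
Marginal likelihood of the evidence = 0.26225.
P(job scam | evidence) = 0.0022829 / 0.26225 ≈ 0.009.

0.009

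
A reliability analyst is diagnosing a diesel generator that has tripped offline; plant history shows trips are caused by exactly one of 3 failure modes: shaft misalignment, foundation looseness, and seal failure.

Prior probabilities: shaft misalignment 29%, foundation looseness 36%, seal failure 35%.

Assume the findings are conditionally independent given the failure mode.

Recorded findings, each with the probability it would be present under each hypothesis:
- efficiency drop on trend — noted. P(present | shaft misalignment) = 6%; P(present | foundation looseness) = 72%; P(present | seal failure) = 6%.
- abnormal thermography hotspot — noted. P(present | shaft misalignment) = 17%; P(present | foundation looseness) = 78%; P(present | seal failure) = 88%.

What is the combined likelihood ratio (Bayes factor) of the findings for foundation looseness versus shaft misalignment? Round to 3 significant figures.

The Bayes factor is the ratio of the joint likelihoods of the evidence pattern under the two hypotheses.
  foundation looseness: 0.72 × 0.78 = 0.5616
  shaft misalignment: 0.06 × 0.17 = 0.0102
Bayes factor = 0.5616 / 0.0102 ≈ 55.1

55.1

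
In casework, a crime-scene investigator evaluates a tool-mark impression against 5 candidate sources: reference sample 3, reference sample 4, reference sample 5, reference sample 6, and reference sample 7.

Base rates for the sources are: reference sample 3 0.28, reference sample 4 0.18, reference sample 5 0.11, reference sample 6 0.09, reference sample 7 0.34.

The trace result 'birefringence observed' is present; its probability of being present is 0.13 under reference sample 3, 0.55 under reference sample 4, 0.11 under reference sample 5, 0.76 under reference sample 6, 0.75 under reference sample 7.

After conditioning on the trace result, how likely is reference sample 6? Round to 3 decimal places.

By Bayes' rule, the unnormalized weight for each hypothesis is prior × likelihood:
  reference sample 3: 0.28 × 0.13 = 0.0364
  reference sample 4: 0.18 × 0.55 = 0.099
  reference sample 5: 0.11 × 0.11 = 0.0121
  reference sample 6: 0.09 × 0.76 = 0.0684
  reference sample 7: 0.34 × 0.75 = 0.255
Normalizing constant Z = 0.0364 + 0.099 + 0.0121 + 0.0684 + 0.255 = 0.4709.
P(reference sample 6 | evidence) = 0.0684 / 0.4709 ≈ 0.145.

0.145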